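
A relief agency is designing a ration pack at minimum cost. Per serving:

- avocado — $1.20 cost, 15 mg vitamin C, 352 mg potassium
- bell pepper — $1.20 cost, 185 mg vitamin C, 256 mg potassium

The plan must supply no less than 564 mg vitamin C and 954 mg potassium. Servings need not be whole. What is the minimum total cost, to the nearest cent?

For a min-cost LP with two ≥-constraints, a basic feasible solution has at most two positive variables.
avocado only: max(564/15, 954/352) = 37.6 servings → $45.12.
bell pepper only: max(564/185, 954/256) = 3.727 servings → $4.47.
avocado + bell pepper with both tight: 0.5239 servings and 3.006 servings → $4.24.
So the least-cost plan costs $4.24.

$4.24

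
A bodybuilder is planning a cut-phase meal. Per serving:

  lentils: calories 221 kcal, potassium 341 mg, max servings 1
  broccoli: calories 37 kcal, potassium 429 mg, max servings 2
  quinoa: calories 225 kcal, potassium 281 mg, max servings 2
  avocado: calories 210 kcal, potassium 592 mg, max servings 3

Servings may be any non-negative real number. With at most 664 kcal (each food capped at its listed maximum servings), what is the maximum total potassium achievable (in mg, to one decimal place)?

Potassium per kcal: broccoli 11.59, avocado 2.819, lentils 1.543, quinoa 1.249.
Take 2 servings of broccoli: uses 74 kcal, +858.0 mg potassium (running total 858.0 mg).
Take 2.81 servings of avocado: uses 590 kcal, +1663.2 mg potassium (running total 2521.2 mg).
Greedy by best ratio exhausts the calories allowance optimally: 2521.2 mg.

2521.2 mg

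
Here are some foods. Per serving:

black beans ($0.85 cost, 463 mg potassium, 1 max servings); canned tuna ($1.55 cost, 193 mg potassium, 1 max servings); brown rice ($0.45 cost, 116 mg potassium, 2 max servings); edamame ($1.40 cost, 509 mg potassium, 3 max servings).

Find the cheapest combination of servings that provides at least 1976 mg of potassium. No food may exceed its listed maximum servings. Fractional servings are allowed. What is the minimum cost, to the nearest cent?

Cost per mg of potassium: black beans $0.0018, edamame $0.0028, brown rice $0.0039, canned tuna $0.0080.
Take 1 serving of black beans: +463.0 mg potassium for $0.85 (total $0.85, still need 1513.0 mg).
Take 2.972 servings of edamame: +1513.0 mg potassium for $4.16 (total $5.01, still need 0.0 mg).
Greedy by cheapest-per-mg is optimal for a single linear constraint, so the minimum cost is $5.01.

$5.01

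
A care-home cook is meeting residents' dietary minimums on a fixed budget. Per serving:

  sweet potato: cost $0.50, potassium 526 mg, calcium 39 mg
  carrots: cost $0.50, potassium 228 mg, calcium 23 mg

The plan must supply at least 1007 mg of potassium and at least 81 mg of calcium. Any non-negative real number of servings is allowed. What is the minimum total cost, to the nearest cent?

$1.04

sweet potato only: max(1007/526, 81/39) = 2.077 servings → $1.04.
carrots only: max(1007/228, 81/23) = 4.417 servings → $2.21.
sweet potato + carrots with both tight: 1.464 servings and 1.04 servings → $1.25.
Cheapest feasible corner: $1.04.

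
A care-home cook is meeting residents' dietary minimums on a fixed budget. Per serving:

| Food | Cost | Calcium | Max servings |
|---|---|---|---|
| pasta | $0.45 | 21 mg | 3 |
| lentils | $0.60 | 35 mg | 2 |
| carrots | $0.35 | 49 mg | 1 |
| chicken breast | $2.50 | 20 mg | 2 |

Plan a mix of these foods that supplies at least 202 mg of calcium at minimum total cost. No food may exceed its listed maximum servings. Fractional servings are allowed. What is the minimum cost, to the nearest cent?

Cost per mg of calcium: carrots $0.0071, lentils $0.0171, pasta $0.0214, chicken breast $0.1250.
Take 1 serving of carrots: +49.0 mg calcium for $0.35 (total $0.35, still need 153.0 mg).
Take 2 servings of lentils: +70.0 mg calcium for $1.20 (total $1.55, still need 83.0 mg).
Take 3 servings of pasta: +63.0 mg calcium for $1.35 (total $2.90, still need 20.0 mg).
Take 1 serving of chicken breast: +20.0 mg calcium for $2.50 (total $5.40, still need 0.0 mg).
Greedy by cheapest-per-mg is optimal for a single linear constraint, so the minimum cost is $5.40.

$5.40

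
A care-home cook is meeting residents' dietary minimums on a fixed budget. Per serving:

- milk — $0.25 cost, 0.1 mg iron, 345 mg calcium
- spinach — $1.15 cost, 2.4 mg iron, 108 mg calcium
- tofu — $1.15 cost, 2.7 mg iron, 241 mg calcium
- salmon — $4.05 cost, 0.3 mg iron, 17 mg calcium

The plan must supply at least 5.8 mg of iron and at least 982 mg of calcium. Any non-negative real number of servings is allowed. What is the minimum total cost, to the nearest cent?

Compare the cost at each extreme point of the feasible region.
milk only: max(5.8/0.1, 982/345) = 58 servings → $14.50.
spinach only: max(5.8/2.4, 982/108) = 9.093 servings → $10.46.
tofu only: max(5.8/2.7, 982/241) = 4.075 servings → $4.69.
salmon only: max(5.8/0.3, 982/17) = 57.76 servings → $233.95.
milk + spinach with both tight: 2.117 servings and 2.328 servings → $3.21.
milk + tofu with both tight: 1.382 servings and 2.097 servings → $2.76.
milk + salmon with both tight: 1.925 servings and 18.69 servings → $76.18.
spinach + tofu: the both-tight solution has a negative serving — not a feasible corner.
spinach + salmon with both targets exact would need a negative amount; discard.
tofu + salmon: the both-tight solution has a negative serving — not a feasible corner.
Cheapest feasible corner: $2.76.

$2.76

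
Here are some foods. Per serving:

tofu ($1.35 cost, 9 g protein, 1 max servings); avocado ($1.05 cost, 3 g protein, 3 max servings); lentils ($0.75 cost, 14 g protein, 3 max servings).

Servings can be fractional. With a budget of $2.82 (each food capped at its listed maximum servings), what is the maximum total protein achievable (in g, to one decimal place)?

45.8 g

Protein per dollar: lentils 18.67, tofu 6.667, avocado 2.857.
Take 3 servings of lentils: spends $2.25, +42.0 g protein (running total 42.0 g).
Take 0.4222 servings of tofu: spends $0.57, +3.8 g protein (running total 45.8 g).
Filling greedily by protein-per-dollar is optimal for one linear limit, giving 45.8 g.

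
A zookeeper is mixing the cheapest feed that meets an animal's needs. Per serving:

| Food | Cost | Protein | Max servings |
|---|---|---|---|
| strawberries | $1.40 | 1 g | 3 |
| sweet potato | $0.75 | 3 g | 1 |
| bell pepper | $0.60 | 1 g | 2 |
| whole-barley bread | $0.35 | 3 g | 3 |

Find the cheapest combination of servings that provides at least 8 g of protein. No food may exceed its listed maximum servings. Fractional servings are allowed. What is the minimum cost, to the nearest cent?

$0.93

Cost per g of protein: whole-barley bread $0.1167, sweet potato $0.2500, bell pepper $0.6000, strawberries $1.4000.
Take 2.667 servings of whole-barley bread: +8.0 g protein for $0.93 (total $0.93, still need 0.0 g).
Greedy by cheapest-per-g is optimal for a single linear constraint, so the minimum cost is $0.93.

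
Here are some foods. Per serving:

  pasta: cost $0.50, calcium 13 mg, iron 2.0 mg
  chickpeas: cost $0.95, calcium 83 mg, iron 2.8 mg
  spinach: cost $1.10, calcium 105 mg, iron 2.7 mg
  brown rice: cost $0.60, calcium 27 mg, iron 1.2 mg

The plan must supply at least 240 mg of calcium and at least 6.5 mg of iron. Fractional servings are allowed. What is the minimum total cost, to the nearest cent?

$2.55

With two linear requirements the optimum uses one or two foods; enumerate the corners.
pasta only: max(240/13, 6.5/2.0) = 18.46 servings → $9.23.
chickpeas only: max(240/83, 6.5/2.8) = 2.892 servings → $2.75.
spinach only: max(240/105, 6.5/2.7) = 2.407 servings → $2.65.
brown rice only: max(240/27, 6.5/1.2) = 8.889 servings → $5.33.
pasta + chickpeas with both targets exact would need a negative amount; discard.
pasta + spinach with both tight: 0.1973 servings and 2.261 servings → $2.59.
pasta + brown rice: the both-tight solution has a negative serving — not a feasible corner.
chickpeas + spinach with both tight: 0.4936 servings and 1.896 servings → $2.55.
chickpeas + brown rice: intersection lies outside the first quadrant.
spinach + brown rice with both tight: 2.119 servings and 0.6497 servings → $2.72.
So the least-cost plan costs $2.55.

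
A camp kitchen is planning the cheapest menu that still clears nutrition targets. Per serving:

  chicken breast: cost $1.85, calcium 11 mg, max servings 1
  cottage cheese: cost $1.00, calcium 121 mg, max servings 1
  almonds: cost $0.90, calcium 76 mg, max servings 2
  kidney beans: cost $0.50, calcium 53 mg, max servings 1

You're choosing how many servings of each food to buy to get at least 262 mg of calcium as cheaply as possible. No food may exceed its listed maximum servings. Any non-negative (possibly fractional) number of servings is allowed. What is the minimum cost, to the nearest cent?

Cost per mg of calcium: cottage cheese $0.0083, kidney beans $0.0094, almonds $0.0118, chicken breast $0.1682.
Take 1 serving of cottage cheese: +121.0 mg calcium for $1.00 (total $1.00, still need 141.0 mg).
Take 1 serving of kidney beans: +53.0 mg calcium for $0.50 (total $1.50, still need 88.0 mg).
Take 1.158 servings of almonds: +88.0 mg calcium for $1.04 (total $2.54, still need 0.0 mg).
Greedy by cheapest-per-mg is optimal for a single linear constraint, so the minimum cost is $2.54.

$2.54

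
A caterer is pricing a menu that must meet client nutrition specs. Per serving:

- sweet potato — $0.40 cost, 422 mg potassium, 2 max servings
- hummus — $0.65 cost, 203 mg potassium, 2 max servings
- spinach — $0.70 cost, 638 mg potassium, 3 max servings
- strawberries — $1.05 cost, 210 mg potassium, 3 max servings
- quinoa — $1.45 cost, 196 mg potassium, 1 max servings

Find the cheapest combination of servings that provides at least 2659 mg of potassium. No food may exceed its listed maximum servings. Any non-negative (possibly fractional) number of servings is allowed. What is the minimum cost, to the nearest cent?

$2.79

Cost per mg of potassium: sweet potato $0.0009, spinach $0.0011, hummus $0.0032, strawberries $0.0050, quinoa $0.0074.
Take 2 servings of sweet potato: +844.0 mg potassium for $0.80 (total $0.80, still need 1815.0 mg).
Take 2.845 servings of spinach: +1815.0 mg potassium for $1.99 (total $2.79, still need 0.0 mg).
Filling from the cheapest source first is optimal under one linear minimum: $2.79.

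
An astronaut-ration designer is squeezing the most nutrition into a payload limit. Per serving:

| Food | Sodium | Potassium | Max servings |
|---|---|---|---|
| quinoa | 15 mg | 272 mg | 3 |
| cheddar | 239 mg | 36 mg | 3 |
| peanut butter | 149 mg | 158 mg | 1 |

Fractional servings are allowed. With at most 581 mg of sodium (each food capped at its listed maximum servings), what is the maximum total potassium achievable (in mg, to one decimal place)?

Potassium per mg sodium: quinoa 18.13, peanut butter 1.06, cheddar 0.1506.
Take 3 servings of quinoa: uses 45 mg sodium, +816.0 mg potassium (running total 816.0 mg).
Take 1 serving of peanut butter: uses 149 mg sodium, +158.0 mg potassium (running total 974.0 mg).
Take 1.619 servings of cheddar: uses 387 mg sodium, +58.3 mg potassium (running total 1032.3 mg).
Filling greedily by potassium-per-mg sodium is optimal for one linear limit, giving 1032.3 mg.

1032.3 mg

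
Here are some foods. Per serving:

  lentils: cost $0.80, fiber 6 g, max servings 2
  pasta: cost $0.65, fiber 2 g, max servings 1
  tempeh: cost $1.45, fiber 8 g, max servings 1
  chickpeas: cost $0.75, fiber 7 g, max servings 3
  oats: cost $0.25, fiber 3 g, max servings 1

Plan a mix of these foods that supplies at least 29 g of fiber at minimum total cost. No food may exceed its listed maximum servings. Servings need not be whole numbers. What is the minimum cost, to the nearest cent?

Cost per g of fiber: oats $0.0833, chickpeas $0.1071, lentils $0.1333, tempeh $0.1812, pasta $0.3250.
Take 1 serving of oats: +3.0 g fiber for $0.25 (total $0.25, still need 26.0 g).
Take 3 servings of chickpeas: +21.0 g fiber for $2.25 (total $2.50, still need 5.0 g).
Take 0.8333 servings of lentils: +5.0 g fiber for $0.67 (total $3.17, still need 0.0 g).
Greedy by cheapest-per-g is optimal for a single linear constraint, so the minimum cost is $3.17.

$3.17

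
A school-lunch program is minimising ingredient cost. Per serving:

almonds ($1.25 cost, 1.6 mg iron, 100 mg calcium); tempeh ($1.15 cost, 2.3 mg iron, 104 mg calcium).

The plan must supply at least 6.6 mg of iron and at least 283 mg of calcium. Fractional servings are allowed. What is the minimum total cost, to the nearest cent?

$3.30

A basic optimal solution has at most two foods positive. Try each food alone and each pair with both targets met exactly.
almonds only: max(6.6/1.6, 283/100) = 4.125 servings → $5.16.
tempeh only: max(6.6/2.3, 283/104) = 2.87 servings → $3.30.
almonds + tempeh with both targets exact would need a negative amount; discard.
So the least-cost plan costs $3.30.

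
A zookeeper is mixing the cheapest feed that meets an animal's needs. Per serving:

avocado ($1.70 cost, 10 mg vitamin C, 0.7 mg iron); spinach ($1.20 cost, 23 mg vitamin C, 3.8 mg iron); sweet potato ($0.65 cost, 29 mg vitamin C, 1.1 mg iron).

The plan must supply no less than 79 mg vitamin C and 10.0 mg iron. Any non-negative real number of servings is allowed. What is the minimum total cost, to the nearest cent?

$3.41

Check every corner: each single food scaled to meet both minima, and each pair solved so both constraints bind.
avocado only: max(79/10, 10.0/0.7) = 14.29 servings → $24.29.
spinach only: max(79/23, 10.0/3.8) = 3.435 servings → $4.12.
sweet potato only: max(79/29, 10.0/1.1) = 9.091 servings → $5.91.
avocado + spinach with both tight: 3.205 servings and 2.041 servings → $7.90.
avocado + sweet potato: intersection lies outside the first quadrant.
spinach + sweet potato with both tight: 2.392 servings and 0.8269 servings → $3.41.
Cheapest feasible corner: $3.41.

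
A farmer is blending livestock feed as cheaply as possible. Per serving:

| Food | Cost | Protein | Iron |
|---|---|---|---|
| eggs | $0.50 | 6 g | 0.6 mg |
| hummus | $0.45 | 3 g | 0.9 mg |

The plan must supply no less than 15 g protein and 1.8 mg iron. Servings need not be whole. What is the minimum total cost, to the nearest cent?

$1.35

At the optimum either one food covers both requirements or two foods hit both targets exactly; no other combination can be cheaper.
eggs only: max(15/6, 1.8/0.6) = 3 servings → $1.50.
hummus only: max(15/3, 1.8/0.9) = 5 servings → $2.25.
eggs + hummus with both tight: 2.25 servings and 0.5 servings → $1.35.
Cheapest feasible corner: $1.35.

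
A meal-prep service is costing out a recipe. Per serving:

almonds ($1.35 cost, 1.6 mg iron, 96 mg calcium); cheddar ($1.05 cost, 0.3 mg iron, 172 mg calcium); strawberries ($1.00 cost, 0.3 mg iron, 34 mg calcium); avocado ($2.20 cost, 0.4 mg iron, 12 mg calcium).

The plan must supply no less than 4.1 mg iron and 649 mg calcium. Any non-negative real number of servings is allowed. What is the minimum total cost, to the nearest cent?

At the optimum either one food covers both requirements or two foods hit both targets exactly; no other combination can be cheaper.
almonds only: max(4.1/1.6, 649/96) = 6.76 servings → $9.13.
cheddar only: max(4.1/0.3, 649/172) = 13.67 servings → $14.35.
strawberries only: max(4.1/0.3, 649/34) = 19.09 servings → $19.09.
avocado only: max(4.1/0.4, 649/12) = 54.08 servings → $118.98.
almonds + cheddar with both tight: 2.072 servings and 2.617 servings → $5.54.
almonds + strawberries: intersection lies outside the first quadrant.
almonds + avocado: the both-tight solution has a negative serving — not a feasible corner.
cheddar + strawberries with both tight: 1.336 servings and 12.33 servings → $13.73.
cheddar + avocado with both tight: 3.227 servings and 7.83 servings → $20.61.
strawberries + avocado: intersection lies outside the first quadrant.
Cheapest feasible corner: $5.54.

$5.54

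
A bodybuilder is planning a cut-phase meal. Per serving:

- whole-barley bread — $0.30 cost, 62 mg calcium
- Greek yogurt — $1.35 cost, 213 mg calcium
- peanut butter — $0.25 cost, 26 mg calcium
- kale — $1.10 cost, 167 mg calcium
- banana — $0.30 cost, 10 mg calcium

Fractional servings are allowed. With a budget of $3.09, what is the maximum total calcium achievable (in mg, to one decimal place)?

Calcium per dollar: whole-barley bread 206.7, Greek yogurt 157.8, kale 151.8, peanut butter 104, banana 33.33.
With no serving limits, spend the whole cost allowance on whole-barley bread: $3.09 / $0.30 × 62 mg = 638.6 mg.

638.6 mg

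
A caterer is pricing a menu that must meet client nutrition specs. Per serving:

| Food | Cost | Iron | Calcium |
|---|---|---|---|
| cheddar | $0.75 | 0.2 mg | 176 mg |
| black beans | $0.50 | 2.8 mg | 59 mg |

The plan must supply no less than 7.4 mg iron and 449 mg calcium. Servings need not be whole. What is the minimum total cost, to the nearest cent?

$2.54

This is a tiny linear program; its minimum lies at a vertex of the feasible set. List the vertices and price them.
cheddar only: max(7.4/0.2, 449/176) = 37 servings → $27.75.
black beans only: max(7.4/2.8, 449/59) = 7.61 servings → $3.81.
cheddar + black beans with both tight: 1.706 servings and 2.521 servings → $2.54.
Cheapest feasible corner: $2.54.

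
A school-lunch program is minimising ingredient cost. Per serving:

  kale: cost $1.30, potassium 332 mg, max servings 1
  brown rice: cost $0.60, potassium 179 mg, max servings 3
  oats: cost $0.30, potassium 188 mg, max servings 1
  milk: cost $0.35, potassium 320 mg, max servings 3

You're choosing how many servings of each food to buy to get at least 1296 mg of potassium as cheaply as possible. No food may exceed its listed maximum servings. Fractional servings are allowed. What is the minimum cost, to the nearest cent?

$1.85

Cost per mg of potassium: milk $0.0011, oats $0.0016, brown rice $0.0034, kale $0.0039.
Take 3 servings of milk: +960.0 mg potassium for $1.05 (total $1.05, still need 336.0 mg).
Take 1 serving of oats: +188.0 mg potassium for $0.30 (total $1.35, still need 148.0 mg).
Take 0.8268 servings of brown rice: +148.0 mg potassium for $0.50 (total $1.85, still need 0.0 mg).
Filling from the cheapest source first is optimal under one linear minimum: $1.85.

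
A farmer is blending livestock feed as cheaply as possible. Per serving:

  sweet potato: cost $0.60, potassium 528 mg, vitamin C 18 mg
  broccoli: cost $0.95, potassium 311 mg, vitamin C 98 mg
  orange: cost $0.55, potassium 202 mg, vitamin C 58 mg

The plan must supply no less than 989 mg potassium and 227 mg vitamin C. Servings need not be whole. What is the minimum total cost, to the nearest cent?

$2.34

At the optimum either one food covers both requirements or two foods hit both targets exactly; no other combination can be cheaper.
sweet potato only: max(989/528, 227/18) = 12.61 servings → $7.57.
broccoli only: max(989/311, 227/98) = 3.18 servings → $3.02.
orange only: max(989/202, 227/58) = 4.896 servings → $2.69.
sweet potato + broccoli with both tight: 0.5705 servings and 2.212 servings → $2.44.
sweet potato + orange with both tight: 0.4264 servings and 3.781 servings → $2.34.
broccoli + orange: intersection lies outside the first quadrant.
Cheapest feasible corner: $2.34.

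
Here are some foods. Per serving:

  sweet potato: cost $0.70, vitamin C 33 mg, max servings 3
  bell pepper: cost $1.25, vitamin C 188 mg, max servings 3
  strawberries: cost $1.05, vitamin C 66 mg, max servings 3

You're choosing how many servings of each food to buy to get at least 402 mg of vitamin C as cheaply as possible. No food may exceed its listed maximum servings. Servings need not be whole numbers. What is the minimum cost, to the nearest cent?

Cost per mg of vitamin C: bell pepper $0.0066, strawberries $0.0159, sweet potato $0.0212.
Take 2.138 servings of bell pepper: +402.0 mg vitamin C for $2.67 (total $2.67, still need 0.0 mg).
Greedy by cheapest-per-mg is optimal for a single linear constraint, so the minimum cost is $2.67.

$2.67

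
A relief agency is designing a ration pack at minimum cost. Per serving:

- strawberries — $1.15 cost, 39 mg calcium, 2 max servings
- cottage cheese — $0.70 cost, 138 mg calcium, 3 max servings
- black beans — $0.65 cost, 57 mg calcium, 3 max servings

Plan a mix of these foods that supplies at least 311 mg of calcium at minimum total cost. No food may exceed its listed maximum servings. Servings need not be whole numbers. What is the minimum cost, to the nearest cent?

$1.58

Cost per mg of calcium: cottage cheese $0.0051, black beans $0.0114, strawberries $0.0295.
Take 2.254 servings of cottage cheese: +311.0 mg calcium for $1.58 (total $1.58, still need 0.0 mg).
Greedy by cheapest-per-mg is optimal for a single linear constraint, so the minimum cost is $1.58.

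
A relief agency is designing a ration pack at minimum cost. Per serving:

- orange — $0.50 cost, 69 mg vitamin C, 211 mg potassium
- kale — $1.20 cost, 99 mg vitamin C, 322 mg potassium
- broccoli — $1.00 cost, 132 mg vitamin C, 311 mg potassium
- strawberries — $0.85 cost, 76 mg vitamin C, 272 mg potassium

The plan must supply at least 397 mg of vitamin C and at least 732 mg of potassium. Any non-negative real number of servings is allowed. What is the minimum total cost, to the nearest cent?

$2.88

Minimising a linear cost over {vitamin C ≥ 397, potassium ≥ 732, servings ≥ 0} — the optimum is at a vertex, using one or two foods.
orange only: max(397/69, 732/211) = 5.754 servings → $2.88.
kale only: max(397/99, 732/322) = 4.01 servings → $4.81.
broccoli only: max(397/132, 732/311) = 3.008 servings → $3.01.
strawberries only: max(397/76, 732/272) = 5.224 servings → $4.44.
orange + kale: the both-tight solution has a negative serving — not a feasible corner.
orange + broccoli: the both-tight solution has a negative serving — not a feasible corner.
orange + strawberries: intersection lies outside the first quadrant.
kale + broccoli: intersection lies outside the first quadrant.
kale + strawberries: the both-tight solution has a negative serving — not a feasible corner.
broccoli + strawberries: the both-tight solution has a negative serving — not a feasible corner.
The minimum over all feasible corners is $2.88.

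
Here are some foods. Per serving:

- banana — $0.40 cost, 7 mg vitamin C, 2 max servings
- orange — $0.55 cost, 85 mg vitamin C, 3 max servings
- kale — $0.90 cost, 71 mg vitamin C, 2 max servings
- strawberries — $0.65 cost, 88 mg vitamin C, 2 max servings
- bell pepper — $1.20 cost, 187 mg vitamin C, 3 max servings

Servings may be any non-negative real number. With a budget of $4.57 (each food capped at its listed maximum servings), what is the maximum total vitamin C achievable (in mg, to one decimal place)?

710.9 mg

Vitamin C per dollar: bell pepper 155.8, orange 154.5, strawberries 135.4, kale 78.89, banana 17.5.
Take 3 servings of bell pepper: spends $3.60, +561.0 mg vitamin C (running total 561.0 mg).
Take 1.764 servings of orange: spends $0.97, +149.9 mg vitamin C (running total 710.9 mg).
Greedy by best ratio exhausts the cost allowance optimally: 710.9 mg.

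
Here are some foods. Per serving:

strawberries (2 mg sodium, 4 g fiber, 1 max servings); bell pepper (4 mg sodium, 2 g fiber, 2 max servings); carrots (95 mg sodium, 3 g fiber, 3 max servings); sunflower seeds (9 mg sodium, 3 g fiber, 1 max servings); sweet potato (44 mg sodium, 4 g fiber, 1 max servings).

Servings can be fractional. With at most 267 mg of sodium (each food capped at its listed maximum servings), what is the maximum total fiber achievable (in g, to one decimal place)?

21.4 g

Fiber per mg sodium: strawberries 2, bell pepper 0.5, sunflower seeds 0.3333, sweet potato 0.09091, carrots 0.03158.
Take 1 serving of strawberries: uses 2 mg sodium, +4.0 g fiber (running total 4.0 g).
Take 2 servings of bell pepper: uses 8 mg sodium, +4.0 g fiber (running total 8.0 g).
Take 1 serving of sunflower seeds: uses 9 mg sodium, +3.0 g fiber (running total 11.0 g).
Take 1 serving of sweet potato: uses 44 mg sodium, +4.0 g fiber (running total 15.0 g).
Take 2.147 servings of carrots: uses 204 mg sodium, +6.4 g fiber (running total 21.4 g).
Greedy by best ratio exhausts the sodium allowance optimally: 21.4 g.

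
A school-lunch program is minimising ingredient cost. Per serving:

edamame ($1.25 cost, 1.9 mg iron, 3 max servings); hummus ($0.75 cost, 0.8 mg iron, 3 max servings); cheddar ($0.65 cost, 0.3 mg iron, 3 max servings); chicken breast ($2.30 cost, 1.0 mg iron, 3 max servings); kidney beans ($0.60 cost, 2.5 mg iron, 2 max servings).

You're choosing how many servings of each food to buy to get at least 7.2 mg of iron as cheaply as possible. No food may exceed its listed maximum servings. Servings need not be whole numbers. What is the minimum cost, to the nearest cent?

$2.65

Cost per mg of iron: kidney beans $0.2400, edamame $0.6579, hummus $0.9375, cheddar $2.1667, chicken breast $2.3000.
Take 2 servings of kidney beans: +5.0 mg iron for $1.20 (total $1.20, still need 2.2 mg).
Take 1.158 servings of edamame: +2.2 mg iron for $1.45 (total $2.65, still need 0.0 mg).
Filling from the cheapest source first is optimal under one linear minimum: $2.65.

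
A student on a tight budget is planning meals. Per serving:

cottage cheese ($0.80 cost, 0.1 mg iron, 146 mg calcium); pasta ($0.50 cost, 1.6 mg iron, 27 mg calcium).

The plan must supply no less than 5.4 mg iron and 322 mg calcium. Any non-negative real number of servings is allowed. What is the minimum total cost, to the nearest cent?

$2.92

cottage cheese only: max(5.4/0.1, 322/146) = 54 servings → $43.20.
pasta only: max(5.4/1.6, 322/27) = 11.93 servings → $5.96.
cottage cheese + pasta with both tight: 1.6 servings and 3.275 servings → $2.92.
The minimum over all feasible corners is $2.92.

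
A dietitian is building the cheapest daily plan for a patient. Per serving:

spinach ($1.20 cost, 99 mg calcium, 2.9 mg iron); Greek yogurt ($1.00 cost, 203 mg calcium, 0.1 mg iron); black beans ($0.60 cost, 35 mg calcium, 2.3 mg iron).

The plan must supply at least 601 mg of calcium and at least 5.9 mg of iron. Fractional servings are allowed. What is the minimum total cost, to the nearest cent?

This is a tiny linear program; its minimum lies at a vertex of the feasible set. List the vertices and price them.
spinach only: max(601/99, 5.9/2.9) = 6.071 servings → $7.28.
Greek yogurt only: max(601/203, 5.9/0.1) = 59 servings → $59.00.
black beans only: max(601/35, 5.9/2.3) = 17.17 servings → $10.30.
spinach + Greek yogurt with both tight: 1.965 servings and 2.002 servings → $4.36.
spinach + black beans: the both-tight solution has a negative serving — not a feasible corner.
Greek yogurt + black beans with both tight: 2.537 servings and 2.455 servings → $4.01.
The minimum over all feasible corners is $4.01.

$4.01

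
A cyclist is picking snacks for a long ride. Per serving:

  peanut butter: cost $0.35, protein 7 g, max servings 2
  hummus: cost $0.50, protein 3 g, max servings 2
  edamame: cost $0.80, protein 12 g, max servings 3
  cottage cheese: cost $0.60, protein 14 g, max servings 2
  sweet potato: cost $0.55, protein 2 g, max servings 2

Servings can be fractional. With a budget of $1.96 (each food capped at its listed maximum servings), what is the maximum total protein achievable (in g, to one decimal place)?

42.9 g

Protein per dollar: cottage cheese 23.33, peanut butter 20, edamame 15, hummus 6, sweet potato 3.636.
Take 2 servings of cottage cheese: spends $1.20, +28.0 g protein (running total 28.0 g).
Take 2 servings of peanut butter: spends $0.70, +14.0 g protein (running total 42.0 g).
Take 0.075 servings of edamame: spends $0.06, +0.9 g protein (running total 42.9 g).
Greedy by best ratio exhausts the cost allowance optimally: 42.9 g.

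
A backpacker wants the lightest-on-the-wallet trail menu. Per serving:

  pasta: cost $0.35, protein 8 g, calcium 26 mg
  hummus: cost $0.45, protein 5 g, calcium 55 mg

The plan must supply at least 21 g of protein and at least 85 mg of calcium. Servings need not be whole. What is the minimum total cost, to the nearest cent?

Two binding constraints pin down two serving amounts, so the optimal mix uses at most two foods. The candidates are each food alone (scaled to the tighter of protein/calcium) and each pair with both constraints tight.
pasta only: max(21/8, 85/26) = 3.269 servings → $1.14.
hummus only: max(21/5, 85/55) = 4.2 servings → $1.89.
pasta + hummus with both tight: 2.355 servings and 0.4323 servings → $1.02.
Cheapest feasible corner: $1.02.

$1.02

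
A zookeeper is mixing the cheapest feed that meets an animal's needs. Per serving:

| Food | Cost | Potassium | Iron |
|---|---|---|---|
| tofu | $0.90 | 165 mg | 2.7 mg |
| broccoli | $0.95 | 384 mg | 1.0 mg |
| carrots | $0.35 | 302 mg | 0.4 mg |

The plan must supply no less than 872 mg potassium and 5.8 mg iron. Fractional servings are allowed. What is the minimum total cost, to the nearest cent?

$2.34

tofu only: max(872/165, 5.8/2.7) = 5.285 servings → $4.76.
broccoli only: max(872/384, 5.8/1.0) = 5.8 servings → $5.51.
carrots only: max(872/302, 5.8/0.4) = 14.5 servings → $5.08.
tofu + broccoli with both tight: 1.554 servings and 1.603 servings → $2.92.
tofu + carrots with both tight: 1.872 servings and 1.865 servings → $2.34.
broccoli + carrots: the both-tight solution has a negative serving — not a feasible corner.
Cheapest feasible corner: $2.34.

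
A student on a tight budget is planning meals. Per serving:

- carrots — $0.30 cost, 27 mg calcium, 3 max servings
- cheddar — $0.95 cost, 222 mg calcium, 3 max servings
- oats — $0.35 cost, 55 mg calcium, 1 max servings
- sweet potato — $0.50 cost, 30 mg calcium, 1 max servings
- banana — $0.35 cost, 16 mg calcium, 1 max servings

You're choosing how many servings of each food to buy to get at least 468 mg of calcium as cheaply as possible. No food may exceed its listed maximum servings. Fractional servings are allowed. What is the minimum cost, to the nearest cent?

$2.00

Cost per mg of calcium: cheddar $0.0043, oats $0.0064, carrots $0.0111, sweet potato $0.0167, banana $0.0219.
Take 2.108 servings of cheddar: +468.0 mg calcium for $2.00 (total $2.00, still need 0.0 mg).
Greedy by cheapest-per-mg is optimal for a single linear constraint, so the minimum cost is $2.00.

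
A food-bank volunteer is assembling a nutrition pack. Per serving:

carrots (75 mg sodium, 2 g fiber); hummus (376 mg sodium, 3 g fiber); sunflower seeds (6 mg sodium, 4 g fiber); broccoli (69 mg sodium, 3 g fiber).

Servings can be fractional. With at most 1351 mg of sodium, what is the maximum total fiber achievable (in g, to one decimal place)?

900.7 g

Fiber per mg sodium: sunflower seeds 0.6667, broccoli 0.04348, carrots 0.02667, hummus 0.007979.
With no serving limits, spend the whole sodium allowance on sunflower seeds: 1351 mg / 6 mg × 4 g = 900.7 g.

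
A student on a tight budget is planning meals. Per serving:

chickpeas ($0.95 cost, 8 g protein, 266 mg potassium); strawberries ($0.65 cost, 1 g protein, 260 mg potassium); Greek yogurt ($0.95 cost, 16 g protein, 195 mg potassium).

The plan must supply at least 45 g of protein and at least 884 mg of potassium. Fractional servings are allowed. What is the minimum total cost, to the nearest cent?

$3.47

Two binding constraints pin down two serving amounts, so the optimal mix uses at most two foods. The candidates are each food alone (scaled to the tighter of protein/potassium) and each pair with both constraints tight.
chickpeas only: max(45/8, 884/266) = 5.625 servings → $5.34.
strawberries only: max(45/1, 884/260) = 45 servings → $29.25.
Greek yogurt only: max(45/16, 884/195) = 4.533 servings → $4.31.
chickpeas + strawberries with both targets exact would need a negative amount; discard.
chickpeas + Greek yogurt with both tight: 1.991 servings and 1.817 servings → $3.62.
strawberries + Greek yogurt with both tight: 1.354 servings and 2.728 servings → $3.47.
So the least-cost plan costs $3.47.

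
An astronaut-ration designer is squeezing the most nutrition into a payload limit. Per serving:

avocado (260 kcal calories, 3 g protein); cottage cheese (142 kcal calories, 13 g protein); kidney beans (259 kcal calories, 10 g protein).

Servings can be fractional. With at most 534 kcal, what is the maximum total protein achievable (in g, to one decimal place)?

48.9 g

Protein per kcal: cottage cheese 0.09155, kidney beans 0.03861, avocado 0.01154.
With no serving limits, spend the whole calories allowance on cottage cheese: 534 kcal / 142 kcal × 13 g = 48.9 g.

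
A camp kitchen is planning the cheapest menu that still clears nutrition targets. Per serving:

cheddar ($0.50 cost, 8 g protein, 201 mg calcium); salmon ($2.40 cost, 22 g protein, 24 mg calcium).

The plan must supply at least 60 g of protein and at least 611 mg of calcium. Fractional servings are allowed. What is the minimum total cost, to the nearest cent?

At the optimum either one food covers both requirements or two foods hit both targets exactly; no other combination can be cheaper.
cheddar only: max(60/8, 611/201) = 7.5 servings → $3.75.
salmon only: max(60/22, 611/24) = 25.46 servings → $61.10.
cheddar + salmon with both tight: 2.837 servings and 1.696 servings → $5.49.
So the least-cost plan costs $3.75.

$3.75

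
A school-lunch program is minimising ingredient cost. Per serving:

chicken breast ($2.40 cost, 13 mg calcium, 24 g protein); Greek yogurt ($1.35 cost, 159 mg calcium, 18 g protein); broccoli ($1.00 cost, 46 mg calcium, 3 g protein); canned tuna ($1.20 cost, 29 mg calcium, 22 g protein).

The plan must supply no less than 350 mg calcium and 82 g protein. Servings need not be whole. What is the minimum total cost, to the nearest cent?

$5.13

Minimising a linear cost over {calcium ≥ 350, protein ≥ 82, servings ≥ 0} — the optimum is at a vertex, using one or two foods.
chicken breast only: max(350/13, 82/24) = 26.92 servings → $64.62.
Greek yogurt only: max(350/159, 82/18) = 4.556 servings → $6.15.
broccoli only: max(350/46, 82/3) = 27.33 servings → $27.33.
canned tuna only: max(350/29, 82/22) = 12.07 servings → $14.48.
chicken breast + Greek yogurt with both tight: 1.881 servings and 2.047 servings → $7.28.
chicken breast + broccoli with both tight: 2.556 servings and 6.886 servings → $13.02.
chicken breast + canned tuna with both targets exact would need a negative amount; discard.
Greek yogurt + broccoli with both targets exact would need a negative amount; discard.
Greek yogurt + canned tuna with both tight: 1.788 servings and 2.264 servings → $5.13.
broccoli + canned tuna with both tight: 5.754 servings and 2.943 servings → $9.28.
So the least-cost plan costs $5.13.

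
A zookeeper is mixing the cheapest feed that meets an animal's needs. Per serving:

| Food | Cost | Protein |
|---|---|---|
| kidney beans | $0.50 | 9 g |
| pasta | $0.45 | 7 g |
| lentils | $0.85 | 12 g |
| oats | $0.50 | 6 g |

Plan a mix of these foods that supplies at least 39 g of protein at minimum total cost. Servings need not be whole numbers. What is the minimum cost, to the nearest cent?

$2.17

Cost per g of protein: kidney beans $0.0556, pasta $0.0643, lentils $0.0708, oats $0.0833.
With no serving limits, use only kidney beans: 39 g / 9 g = 4.333 servings × $0.50 = $2.17.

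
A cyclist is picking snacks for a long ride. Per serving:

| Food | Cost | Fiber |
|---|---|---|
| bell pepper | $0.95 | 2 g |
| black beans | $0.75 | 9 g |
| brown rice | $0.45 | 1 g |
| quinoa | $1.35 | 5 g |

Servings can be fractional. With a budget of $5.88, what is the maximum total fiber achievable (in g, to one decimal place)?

70.6 g

Fiber per dollar: black beans 12, quinoa 3.704, brown rice 2.222, bell pepper 2.105.
With no serving limits, spend the whole cost allowance on black beans: $5.88 / $0.75 × 9 g = 70.6 g.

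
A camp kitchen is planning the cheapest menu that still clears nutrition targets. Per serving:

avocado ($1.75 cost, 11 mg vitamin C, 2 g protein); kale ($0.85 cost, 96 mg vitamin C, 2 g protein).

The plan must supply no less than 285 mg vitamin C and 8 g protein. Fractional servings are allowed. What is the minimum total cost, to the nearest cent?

A basic optimal solution has at most two foods positive. Try each food alone and each pair with both targets met exactly.
avocado only: max(285/11, 8/2) = 25.91 servings → $45.34.
kale only: max(285/96, 8/2) = 4 servings → $3.40.
avocado + kale with both tight: 1.165 servings and 2.835 servings → $4.45.
The minimum over all feasible corners is $3.40.

$3.40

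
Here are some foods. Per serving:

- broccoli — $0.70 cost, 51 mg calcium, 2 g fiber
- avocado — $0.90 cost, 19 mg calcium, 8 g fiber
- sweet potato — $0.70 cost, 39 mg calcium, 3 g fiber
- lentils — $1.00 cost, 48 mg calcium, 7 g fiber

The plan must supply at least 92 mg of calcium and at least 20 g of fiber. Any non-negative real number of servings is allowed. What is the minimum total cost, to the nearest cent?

Check every corner: each single food scaled to meet both minima, and each pair solved so both constraints bind.
broccoli only: max(92/51, 20/2) = 10 servings → $7.00.
avocado only: max(92/19, 20/8) = 4.842 servings → $4.36.
sweet potato only: max(92/39, 20/3) = 6.667 servings → $4.67.
lentils only: max(92/48, 20/7) = 2.857 servings → $2.86.
broccoli + avocado with both tight: 0.9622 servings and 2.259 servings → $2.71.
broccoli + sweet potato: the both-tight solution has a negative serving — not a feasible corner.
broccoli + lentils: intersection lies outside the first quadrant.
avocado + sweet potato with both tight: 1.976 servings and 1.396 servings → $2.76.
avocado + lentils with both tight: 1.259 servings and 1.418 servings → $2.55.
sweet potato + lentils with both targets exact would need a negative amount; discard.
The minimum over all feasible corners is $2.55.

$2.55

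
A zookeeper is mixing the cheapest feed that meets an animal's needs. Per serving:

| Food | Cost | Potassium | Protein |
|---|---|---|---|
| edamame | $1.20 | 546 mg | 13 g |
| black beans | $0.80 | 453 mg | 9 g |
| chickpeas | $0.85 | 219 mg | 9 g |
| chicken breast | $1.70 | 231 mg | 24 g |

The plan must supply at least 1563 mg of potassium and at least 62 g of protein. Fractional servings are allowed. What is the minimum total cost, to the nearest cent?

A basic optimal solution has at most two foods positive. Try each food alone and each pair with both targets met exactly.
edamame only: max(1563/546, 62/13) = 4.769 servings → $5.72.
black beans only: max(1563/453, 62/9) = 6.889 servings → $5.51.
chickpeas only: max(1563/219, 62/9) = 7.137 servings → $6.07.
chicken breast only: max(1563/231, 62/24) = 6.766 servings → $11.50.
edamame + black beans: intersection lies outside the first quadrant.
edamame + chickpeas with both tight: 0.2366 servings and 6.547 servings → $5.85.
edamame + chicken breast with both tight: 2.296 servings and 1.34 servings → $5.03.
black beans + chickpeas with both tight: 0.2322 servings and 6.657 servings → $5.84.
black beans + chicken breast with both tight: 2.637 servings and 1.594 servings → $4.82.
chickpeas + chicken breast: the both-tight solution has a negative serving — not a feasible corner.
Cheapest feasible corner: $4.82.

$4.82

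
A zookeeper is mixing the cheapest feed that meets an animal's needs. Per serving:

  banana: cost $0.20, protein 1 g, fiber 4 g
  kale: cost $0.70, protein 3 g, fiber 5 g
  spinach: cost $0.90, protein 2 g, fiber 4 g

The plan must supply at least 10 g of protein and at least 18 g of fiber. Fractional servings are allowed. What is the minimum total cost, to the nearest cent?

A basic optimal solution has at most two foods positive. Try each food alone and each pair with both targets met exactly.
banana only: max(10/1, 18/4) = 10 servings → $2.00.
kale only: max(10/3, 18/5) = 3.6 servings → $2.52.
spinach only: max(10/2, 18/4) = 5 servings → $4.50.
banana + kale with both tight: 0.5714 servings and 3.143 servings → $2.31.
banana + spinach: intersection lies outside the first quadrant.
kale + spinach with both tight: 2 servings and 2 servings → $3.20.
Cheapest feasible corner: $2.00.

$2.00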